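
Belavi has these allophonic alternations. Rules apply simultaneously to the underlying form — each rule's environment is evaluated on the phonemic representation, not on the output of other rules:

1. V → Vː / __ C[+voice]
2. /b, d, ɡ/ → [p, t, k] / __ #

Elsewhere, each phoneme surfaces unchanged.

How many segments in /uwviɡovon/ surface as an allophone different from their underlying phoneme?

4

Segments that undergo a rule: /u/ → [uː] (rule 1); /i/ → [iː] (rule 1); /o/ → [oː] (rule 1); /o/ → [oː] (rule 1).
All other segments surface unchanged.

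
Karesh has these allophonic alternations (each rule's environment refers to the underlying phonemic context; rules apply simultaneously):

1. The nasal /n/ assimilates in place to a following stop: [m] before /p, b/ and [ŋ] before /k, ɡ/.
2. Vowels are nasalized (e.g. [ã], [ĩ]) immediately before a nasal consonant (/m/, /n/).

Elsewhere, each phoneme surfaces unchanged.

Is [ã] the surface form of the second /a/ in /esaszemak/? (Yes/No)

/a/ (between /m/ and /k/): rule 2 targets it, but not before a nasal consonant → unchanged [a].
The actual realization is [a], not [ã].

No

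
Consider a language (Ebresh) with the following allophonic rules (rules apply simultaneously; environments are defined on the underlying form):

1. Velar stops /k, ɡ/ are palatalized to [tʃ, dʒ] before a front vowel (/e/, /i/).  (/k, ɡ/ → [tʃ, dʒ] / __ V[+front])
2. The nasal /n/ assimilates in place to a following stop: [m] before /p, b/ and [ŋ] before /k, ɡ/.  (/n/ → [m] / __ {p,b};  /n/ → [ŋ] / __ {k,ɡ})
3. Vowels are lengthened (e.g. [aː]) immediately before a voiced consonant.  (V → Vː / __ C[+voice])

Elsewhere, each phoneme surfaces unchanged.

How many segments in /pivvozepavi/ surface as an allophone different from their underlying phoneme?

3

Segments that undergo a rule: /i/ → [iː] (rule 3); /o/ → [oː] (rule 3); /a/ → [aː] (rule 3).
All other segments surface unchanged.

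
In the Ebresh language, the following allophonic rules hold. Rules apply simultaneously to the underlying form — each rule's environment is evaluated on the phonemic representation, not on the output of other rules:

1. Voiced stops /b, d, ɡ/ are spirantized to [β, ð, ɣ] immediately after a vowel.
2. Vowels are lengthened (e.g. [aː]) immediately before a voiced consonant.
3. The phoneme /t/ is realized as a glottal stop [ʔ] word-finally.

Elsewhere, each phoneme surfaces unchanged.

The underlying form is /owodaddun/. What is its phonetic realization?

[oːwoːðaːðduːn]

/o/ meets the environment for rule 2 (before a voiced consonant) → [oː].
/o/ — between /w/ and /d/, before a voiced consonant — surfaces as [oː] (rule 2).
/d/ (between /o/ and /a/) occurs immediately after a vowel → [ð] by rule 1.
/a/ — between /d/ and /d/, before a voiced consonant — surfaces as [aː] (rule 2).
Rule 1 applies to /d/ (between /a/ and /d/: immediately after a vowel) → [ð].
/d/ (between /d/ and /u/): rule 1 targets it, but not immediately after a vowel → unchanged [d].
Rule 2 applies to /u/ (between /d/ and /n/: before a voiced consonant) → [uː].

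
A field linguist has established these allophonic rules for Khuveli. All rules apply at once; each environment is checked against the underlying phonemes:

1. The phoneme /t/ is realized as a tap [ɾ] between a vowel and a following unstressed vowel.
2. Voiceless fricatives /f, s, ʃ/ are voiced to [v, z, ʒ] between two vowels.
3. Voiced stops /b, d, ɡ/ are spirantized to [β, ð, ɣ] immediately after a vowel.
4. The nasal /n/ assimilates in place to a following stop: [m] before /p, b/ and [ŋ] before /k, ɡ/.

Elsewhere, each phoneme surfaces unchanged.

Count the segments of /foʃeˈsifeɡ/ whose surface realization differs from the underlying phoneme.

Segments that undergo a rule: /ʃ/ → [ʒ] (rule 2); /s/ → [z] (rule 2); /f/ → [v] (rule 2); /ɡ/ → [ɣ] (rule 3).
All other segments surface unchanged.

4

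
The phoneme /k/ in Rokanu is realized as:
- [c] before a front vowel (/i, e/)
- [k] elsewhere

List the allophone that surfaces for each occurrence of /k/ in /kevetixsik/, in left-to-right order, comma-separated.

Occurrence 1 (position 1): before a front vowel → [c].
Occurrence 2 (position 10): no conditioning environment matches → elsewhere allophone [k].

[c], [k]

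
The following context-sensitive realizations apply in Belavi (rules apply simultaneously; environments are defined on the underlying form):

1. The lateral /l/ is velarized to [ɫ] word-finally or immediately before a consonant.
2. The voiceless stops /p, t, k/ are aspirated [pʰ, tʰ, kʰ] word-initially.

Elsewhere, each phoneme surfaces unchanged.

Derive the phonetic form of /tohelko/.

[tʰoheɫko]

/t/ meets the environment for rule 2 (word-initially) → [tʰ].
/o/ (between /t/ and /h/): no rule targets it → [o].
/h/ (between /o/ and /e/) is unaffected → [h].
/e/ stays [e].
/l/ — between /e/ and /k/, word-finally or immediately before a consonant — surfaces as [ɫ] (rule 1).
/k/ (between /l/ and /o/) fails the environment for rule 2, so it stays [k].
/o/ (word-final): no rule targets it → [o].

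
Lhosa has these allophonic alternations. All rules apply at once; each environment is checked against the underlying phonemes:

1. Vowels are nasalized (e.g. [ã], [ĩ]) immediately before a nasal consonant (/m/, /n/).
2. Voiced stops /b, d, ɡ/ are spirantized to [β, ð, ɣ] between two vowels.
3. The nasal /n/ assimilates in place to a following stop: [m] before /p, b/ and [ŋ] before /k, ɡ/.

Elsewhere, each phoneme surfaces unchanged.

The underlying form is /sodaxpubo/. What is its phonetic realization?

[soðaxpuβo]

/s/ (word-initial) is unaffected → [s].
/o/ (between /s/ and /d/) is in the target of rule 1 but the environment (before a nasal consonant) is not met → [o].
/d/ (between /o/ and /a/): between two vowels, so rule 2 applies → [ð].
/a/ (between /d/ and /x/): rule 1 targets it, but not before a nasal consonant → unchanged [a].
/x/ (between /a/ and /p/): no rule targets it → [x].
/p/ stays [p].
/u/ (between /p/ and /b/): rule 1 targets it, but not before a nasal consonant → unchanged [u].
/b/ (between /u/ and /o/): between two vowels, so rule 2 applies → [β].
/o/ (word-final): rule 1 targets it, but not before a nasal consonant → unchanged [o].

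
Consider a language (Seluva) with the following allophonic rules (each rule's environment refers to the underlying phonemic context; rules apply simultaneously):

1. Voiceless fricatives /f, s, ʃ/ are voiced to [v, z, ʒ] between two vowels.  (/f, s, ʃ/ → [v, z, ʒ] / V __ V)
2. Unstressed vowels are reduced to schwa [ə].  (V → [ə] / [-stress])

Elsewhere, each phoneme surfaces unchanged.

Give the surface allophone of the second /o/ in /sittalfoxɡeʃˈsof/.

/o/ (between /s/ and /f/) is in the target of rule 2 but the environment (in an unstressed syllable) is not met → [o].

[o]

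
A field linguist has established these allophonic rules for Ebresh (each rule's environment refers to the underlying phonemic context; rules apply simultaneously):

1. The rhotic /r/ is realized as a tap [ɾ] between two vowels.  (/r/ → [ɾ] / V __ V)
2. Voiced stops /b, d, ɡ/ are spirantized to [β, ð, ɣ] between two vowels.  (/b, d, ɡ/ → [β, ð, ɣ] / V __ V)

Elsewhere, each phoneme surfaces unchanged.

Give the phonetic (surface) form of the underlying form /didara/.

[diðaɾa]

/d/ (word-initial): rule 2 targets it, but not between two vowels → unchanged [d].
/i/ (between /d/ and /d/) is unaffected → [i].
/d/ (between /i/ and /a/): between two vowels, so rule 2 applies → [ð].
/a/ (between /d/ and /r/): no rule targets it → [a].
/r/ (between /a/ and /a/) occurs between two vowels → [ɾ] by rule 1.
/a/ stays [a].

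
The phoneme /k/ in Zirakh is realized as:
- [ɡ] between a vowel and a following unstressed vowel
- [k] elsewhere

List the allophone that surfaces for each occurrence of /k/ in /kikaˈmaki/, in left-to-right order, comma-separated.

Occurrence 1 (position 1): no conditioning environment matches → elsewhere allophone [k].
Occurrence 2 (position 3): between a vowel and a following unstressed vowel → [ɡ].
Occurrence 3 (position 7): between a vowel and a following unstressed vowel → [ɡ].

[k], [ɡ], [ɡ]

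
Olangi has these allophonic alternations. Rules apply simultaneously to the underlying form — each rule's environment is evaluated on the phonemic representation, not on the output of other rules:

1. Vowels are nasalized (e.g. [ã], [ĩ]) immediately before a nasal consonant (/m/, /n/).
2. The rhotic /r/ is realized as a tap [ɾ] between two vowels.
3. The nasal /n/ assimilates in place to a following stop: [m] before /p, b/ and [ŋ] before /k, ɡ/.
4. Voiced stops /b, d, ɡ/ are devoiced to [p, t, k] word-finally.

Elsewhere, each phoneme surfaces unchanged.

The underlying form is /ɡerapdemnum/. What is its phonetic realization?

[ɡeɾapdẽmnũm]

/ɡ/ (word-initial) fails the environment for rule 4, so it stays [ɡ].
/e/ — between /ɡ/ and /r/; rule 1 does not apply here → [e].
/r/ (between /e/ and /a/) occurs between two vowels → [ɾ] by rule 2.
/a/ — between /r/ and /p/; rule 1 does not apply here → [a].
/d/ (between /p/ and /e/) is in the target of rule 4 but the environment (word-finally) is not met → [d].
/e/ — between /d/ and /m/, before a nasal consonant — surfaces as [ẽ] (rule 1).
/n/ — between /m/ and /u/; rule 3 does not apply here → [n].
/u/ (between /n/ and /m/): before a nasal consonant, so rule 1 applies → [ũ].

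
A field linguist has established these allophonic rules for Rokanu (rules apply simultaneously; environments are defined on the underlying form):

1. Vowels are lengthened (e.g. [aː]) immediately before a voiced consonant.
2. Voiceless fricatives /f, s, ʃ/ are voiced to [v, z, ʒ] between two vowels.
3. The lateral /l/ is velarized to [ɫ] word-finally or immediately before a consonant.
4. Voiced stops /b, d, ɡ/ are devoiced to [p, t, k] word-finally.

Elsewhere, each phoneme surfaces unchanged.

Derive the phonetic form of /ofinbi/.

/o/ (word-initial) fails the environment for rule 1, so it stays [o].
/f/ (between /o/ and /i/) occurs between two vowels → [v] by rule 2.
/i/ (between /f/ and /n/): before a voiced consonant, so rule 1 applies → [iː].
/n/ — not in any rule's target class → [n].
/b/ (between /n/ and /i/): rule 4 targets it, but not word-finally → unchanged [b].
/i/ (word-final) is in the target of rule 1 but the environment (before a voiced consonant) is not met → [i].

[oviːnbi]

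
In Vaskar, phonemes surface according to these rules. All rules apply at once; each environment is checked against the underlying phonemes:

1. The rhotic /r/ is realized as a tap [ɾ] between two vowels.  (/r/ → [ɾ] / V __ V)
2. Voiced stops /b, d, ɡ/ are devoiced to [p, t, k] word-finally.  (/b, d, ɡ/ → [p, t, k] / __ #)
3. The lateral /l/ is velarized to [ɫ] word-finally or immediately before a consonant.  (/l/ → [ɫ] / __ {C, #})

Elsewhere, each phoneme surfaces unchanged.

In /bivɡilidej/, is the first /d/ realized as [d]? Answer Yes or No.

/d/ (between /i/ and /e/) fails the environment for rule 2, so it stays [d].
The actual realization is [d], which matches [d].

Yes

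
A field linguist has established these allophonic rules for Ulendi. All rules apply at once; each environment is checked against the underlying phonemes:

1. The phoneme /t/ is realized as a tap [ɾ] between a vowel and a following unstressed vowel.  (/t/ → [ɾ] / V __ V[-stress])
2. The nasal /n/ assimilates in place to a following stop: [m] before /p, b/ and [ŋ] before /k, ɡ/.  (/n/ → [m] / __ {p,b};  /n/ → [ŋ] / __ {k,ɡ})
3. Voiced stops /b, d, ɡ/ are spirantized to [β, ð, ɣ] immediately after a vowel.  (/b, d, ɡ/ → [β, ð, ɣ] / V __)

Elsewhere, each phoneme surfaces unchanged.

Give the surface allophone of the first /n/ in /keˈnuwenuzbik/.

[n]

/n/ (between /e/ and /u/) fails the environment for rule 2, so it stays [n].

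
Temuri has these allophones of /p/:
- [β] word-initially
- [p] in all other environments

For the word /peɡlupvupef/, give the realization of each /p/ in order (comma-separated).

[β], [p], [p]

Occurrence 1 (position 1): word-initially → [β].
Occurrence 2 (position 6): no conditioning environment matches → elsewhere allophone [p].
Occurrence 3 (position 9): no conditioning environment matches → elsewhere allophone [p].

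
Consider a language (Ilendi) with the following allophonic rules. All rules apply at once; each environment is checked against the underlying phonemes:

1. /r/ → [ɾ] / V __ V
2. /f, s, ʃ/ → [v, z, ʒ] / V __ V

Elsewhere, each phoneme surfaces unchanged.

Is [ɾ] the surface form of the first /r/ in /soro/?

Yes

Rule 1 applies to /r/ (between /o/ and /o/: between two vowels) → [ɾ].
The actual realization is [ɾ], which matches [ɾ].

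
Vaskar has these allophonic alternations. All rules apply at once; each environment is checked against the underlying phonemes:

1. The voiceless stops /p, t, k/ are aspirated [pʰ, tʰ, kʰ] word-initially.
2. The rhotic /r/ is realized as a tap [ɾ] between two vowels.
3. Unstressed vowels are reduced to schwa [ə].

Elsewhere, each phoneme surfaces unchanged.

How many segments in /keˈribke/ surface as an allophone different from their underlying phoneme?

4

Segments that undergo a rule: /k/ → [kʰ] (rule 1); /e/ → [ə] (rule 3); /r/ → [ɾ] (rule 2); /e/ → [ə] (rule 3).
All other segments surface unchanged.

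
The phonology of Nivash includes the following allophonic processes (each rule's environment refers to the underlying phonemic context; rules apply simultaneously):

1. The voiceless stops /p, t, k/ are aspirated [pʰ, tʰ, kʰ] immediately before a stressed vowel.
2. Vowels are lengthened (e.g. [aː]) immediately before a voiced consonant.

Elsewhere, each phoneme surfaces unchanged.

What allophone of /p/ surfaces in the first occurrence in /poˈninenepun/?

/p/ (word-initial): rule 1 targets it, but not immediately before a stressed vowel → unchanged [p].

[p]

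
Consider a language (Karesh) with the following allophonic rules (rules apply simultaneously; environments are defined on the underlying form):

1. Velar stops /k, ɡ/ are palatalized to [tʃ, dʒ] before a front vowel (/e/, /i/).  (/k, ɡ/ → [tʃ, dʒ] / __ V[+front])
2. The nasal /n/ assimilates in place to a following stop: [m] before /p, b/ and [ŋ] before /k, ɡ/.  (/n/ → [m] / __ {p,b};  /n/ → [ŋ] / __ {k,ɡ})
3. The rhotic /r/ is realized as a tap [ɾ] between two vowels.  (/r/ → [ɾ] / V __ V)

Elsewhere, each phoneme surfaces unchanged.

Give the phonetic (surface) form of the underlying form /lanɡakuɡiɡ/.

/l/ (word-initial) is unaffected → [l].
/a/ (between /l/ and /n/) is unaffected → [a].
/n/ — between /a/ and /ɡ/, before a labial or velar stop — surfaces as [ŋ] (rule 2).
/ɡ/ (between /n/ and /a/) is in the target of rule 1 but the environment (before a front vowel) is not met → [ɡ].
/a/ — not in any rule's target class → [a].
/k/ (between /a/ and /u/) fails the environment for rule 1, so it stays [k].
/u/ stays [u].
/ɡ/ — between /u/ and /i/, before a front vowel — surfaces as [dʒ] (rule 1).
/i/ — not in any rule's target class → [i].
/ɡ/ (word-final): rule 1 targets it, but not before a front vowel → unchanged [ɡ].

[laŋɡakudʒiɡ]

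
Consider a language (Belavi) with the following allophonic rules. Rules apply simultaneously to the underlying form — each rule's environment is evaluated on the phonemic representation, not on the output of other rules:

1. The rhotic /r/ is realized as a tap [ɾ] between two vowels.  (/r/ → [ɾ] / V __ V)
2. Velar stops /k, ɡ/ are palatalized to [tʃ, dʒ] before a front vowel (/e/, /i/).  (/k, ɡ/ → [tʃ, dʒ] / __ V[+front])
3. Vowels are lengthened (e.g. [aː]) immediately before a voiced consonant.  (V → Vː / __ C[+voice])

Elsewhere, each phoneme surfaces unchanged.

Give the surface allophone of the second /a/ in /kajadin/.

[aː]

/a/ — between /j/ and /d/, before a voiced consonant — surfaces as [aː] (rule 3).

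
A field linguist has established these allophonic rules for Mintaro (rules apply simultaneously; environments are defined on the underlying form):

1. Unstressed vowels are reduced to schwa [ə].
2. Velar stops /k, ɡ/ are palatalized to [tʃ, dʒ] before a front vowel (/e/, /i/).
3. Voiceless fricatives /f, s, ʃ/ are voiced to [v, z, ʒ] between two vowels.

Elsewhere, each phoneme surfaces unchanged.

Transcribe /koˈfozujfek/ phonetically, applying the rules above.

/k/ (word-initial) fails the environment for rule 2, so it stays [k].
/o/ (between /k/ and /f/) occurs in an unstressed syllable → [ə] by rule 1.
/f/ (between /o/ and /o/): between two vowels, so rule 3 applies → [v].
/o/ (between /f/ and /z/) is in the target of rule 1 but the environment (in an unstressed syllable) is not met → [o].
/u/ — between /z/ and /j/, in an unstressed syllable — surfaces as [ə] (rule 1).
/f/ (between /j/ and /e/) fails the environment for rule 3, so it stays [f].
/e/ (between /f/ and /k/): in an unstressed syllable, so rule 1 applies → [ə].
/k/ — word-final; rule 2 does not apply here → [k].

[kəˈvozəjfək]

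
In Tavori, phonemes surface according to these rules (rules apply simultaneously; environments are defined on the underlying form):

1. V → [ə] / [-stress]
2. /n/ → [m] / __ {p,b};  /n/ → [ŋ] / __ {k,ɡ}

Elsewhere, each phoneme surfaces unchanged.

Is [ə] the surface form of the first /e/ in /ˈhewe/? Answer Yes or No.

No

/e/ — between /h/ and /w/; rule 1 does not apply here → [e].
The actual realization is [e], not [ə].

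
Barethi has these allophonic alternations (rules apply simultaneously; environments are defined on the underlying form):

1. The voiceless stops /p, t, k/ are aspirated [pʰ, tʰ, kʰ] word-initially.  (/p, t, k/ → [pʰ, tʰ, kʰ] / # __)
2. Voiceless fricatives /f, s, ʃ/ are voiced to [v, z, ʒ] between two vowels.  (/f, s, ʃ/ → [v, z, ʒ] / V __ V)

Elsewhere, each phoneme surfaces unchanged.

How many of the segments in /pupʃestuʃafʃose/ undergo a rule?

Segments that undergo a rule: /p/ → [pʰ] (rule 1); /ʃ/ → [ʒ] (rule 2); /s/ → [z] (rule 2).
All other segments surface unchanged.

3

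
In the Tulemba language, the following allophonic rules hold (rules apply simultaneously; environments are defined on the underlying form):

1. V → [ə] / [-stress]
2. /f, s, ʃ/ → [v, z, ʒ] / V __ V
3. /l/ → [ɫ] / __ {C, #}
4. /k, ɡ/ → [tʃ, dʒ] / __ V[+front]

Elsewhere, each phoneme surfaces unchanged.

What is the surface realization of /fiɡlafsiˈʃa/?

[fəɡləfsəˈʒa]

/f/ (word-initial): rule 2 targets it, but not between two vowels → unchanged [f].
/i/ (between /f/ and /ɡ/) occurs in an unstressed syllable → [ə] by rule 1.
/ɡ/ (between /i/ and /l/) fails the environment for rule 4, so it stays [ɡ].
/l/ (between /ɡ/ and /a/): rule 3 targets it, but not word-finally or immediately before a consonant → unchanged [l].
Rule 1 applies to /a/ (between /l/ and /f/: in an unstressed syllable) → [ə].
/f/ (between /a/ and /s/) fails the environment for rule 2, so it stays [f].
/s/ — between /f/ and /i/; rule 2 does not apply here → [s].
/i/ — between /s/ and /ʃ/, in an unstressed syllable — surfaces as [ə] (rule 1).
Rule 2 applies to /ʃ/ (between /i/ and /a/: between two vowels) → [ʒ].
/a/ — word-final; rule 1 does not apply here → [a].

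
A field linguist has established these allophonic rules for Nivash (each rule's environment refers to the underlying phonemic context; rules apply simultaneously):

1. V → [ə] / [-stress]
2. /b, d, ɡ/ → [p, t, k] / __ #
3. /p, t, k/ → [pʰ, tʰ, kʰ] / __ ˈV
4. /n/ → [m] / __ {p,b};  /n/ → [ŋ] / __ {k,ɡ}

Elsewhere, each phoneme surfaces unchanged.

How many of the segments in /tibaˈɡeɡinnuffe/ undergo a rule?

Segments that undergo a rule: /i/ → [ə] (rule 1); /a/ → [ə] (rule 1); /i/ → [ə] (rule 1); /u/ → [ə] (rule 1); /e/ → [ə] (rule 1).
All other segments surface unchanged.

5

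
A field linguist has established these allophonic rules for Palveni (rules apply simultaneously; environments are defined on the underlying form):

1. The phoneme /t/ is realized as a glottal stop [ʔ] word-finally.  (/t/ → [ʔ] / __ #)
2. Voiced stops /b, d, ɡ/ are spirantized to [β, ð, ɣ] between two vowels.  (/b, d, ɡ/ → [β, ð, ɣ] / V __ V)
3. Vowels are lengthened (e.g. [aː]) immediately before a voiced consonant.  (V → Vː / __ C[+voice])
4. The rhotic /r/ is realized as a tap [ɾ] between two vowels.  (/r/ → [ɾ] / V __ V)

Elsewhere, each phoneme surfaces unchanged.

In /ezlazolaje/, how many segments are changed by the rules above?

Segments that undergo a rule: /e/ → [eː] (rule 3); /a/ → [aː] (rule 3); /o/ → [oː] (rule 3); /a/ → [aː] (rule 3).
All other segments surface unchanged.

4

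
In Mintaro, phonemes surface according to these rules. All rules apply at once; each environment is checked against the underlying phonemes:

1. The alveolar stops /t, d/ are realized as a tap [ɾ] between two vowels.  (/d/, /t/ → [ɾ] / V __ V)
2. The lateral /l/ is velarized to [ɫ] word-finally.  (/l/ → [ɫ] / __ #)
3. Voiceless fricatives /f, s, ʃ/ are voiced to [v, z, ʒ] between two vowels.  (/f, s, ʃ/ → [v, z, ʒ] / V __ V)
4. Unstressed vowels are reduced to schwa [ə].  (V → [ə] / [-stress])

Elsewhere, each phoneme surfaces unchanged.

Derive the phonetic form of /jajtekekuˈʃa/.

[jəjtəkəkəˈʒa]

/j/ (word-initial) is unaffected → [j].
/a/ (between /j/ and /j/): in an unstressed syllable, so rule 4 applies → [ə].
/j/ stays [j].
/t/ (between /j/ and /e/): rule 1 targets it, but not between two vowels → unchanged [t].
/e/ — between /t/ and /k/, in an unstressed syllable — surfaces as [ə] (rule 4).
/k/ stays [k].
/e/ (between /k/ and /k/) occurs in an unstressed syllable → [ə] by rule 4.
/k/ — not in any rule's target class → [k].
/u/ — between /k/ and /ʃ/, in an unstressed syllable — surfaces as [ə] (rule 4).
/ʃ/ (between /u/ and /a/) occurs between two vowels → [ʒ] by rule 3.
/a/ (word-final) fails the environment for rule 4, so it stays [a].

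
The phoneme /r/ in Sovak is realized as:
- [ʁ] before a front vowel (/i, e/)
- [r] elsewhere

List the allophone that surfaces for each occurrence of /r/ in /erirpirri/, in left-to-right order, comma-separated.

[ʁ], [r], [r], [ʁ]

Occurrence 1 (position 2): before a front vowel (/i, e/) → [ʁ].
Occurrence 2 (position 4): no conditioning environment matches → elsewhere allophone [r].
Occurrence 3 (position 7): no conditioning environment matches → elsewhere allophone [r].
Occurrence 4 (position 8): before a front vowel (/i, e/) → [ʁ].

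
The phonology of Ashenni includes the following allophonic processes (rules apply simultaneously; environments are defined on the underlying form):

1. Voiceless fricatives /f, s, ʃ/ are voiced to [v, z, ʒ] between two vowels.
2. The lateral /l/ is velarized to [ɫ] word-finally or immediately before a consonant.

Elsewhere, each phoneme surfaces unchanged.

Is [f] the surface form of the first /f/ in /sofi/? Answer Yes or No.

No

/f/ (between /o/ and /i/): between two vowels, so rule 1 applies → [v].
The actual realization is [v], not [f].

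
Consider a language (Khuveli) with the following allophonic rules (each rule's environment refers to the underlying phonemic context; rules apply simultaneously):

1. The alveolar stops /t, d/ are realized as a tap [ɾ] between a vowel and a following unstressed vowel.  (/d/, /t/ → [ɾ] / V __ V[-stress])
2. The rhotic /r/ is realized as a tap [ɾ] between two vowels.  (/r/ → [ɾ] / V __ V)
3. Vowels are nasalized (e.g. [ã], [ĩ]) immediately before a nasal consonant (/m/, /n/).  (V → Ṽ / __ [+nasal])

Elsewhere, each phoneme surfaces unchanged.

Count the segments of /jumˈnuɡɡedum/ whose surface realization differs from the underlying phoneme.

3

Segments that undergo a rule: /u/ → [ũ] (rule 3); /d/ → [ɾ] (rule 1); /u/ → [ũ] (rule 3).
All other segments surface unchanged.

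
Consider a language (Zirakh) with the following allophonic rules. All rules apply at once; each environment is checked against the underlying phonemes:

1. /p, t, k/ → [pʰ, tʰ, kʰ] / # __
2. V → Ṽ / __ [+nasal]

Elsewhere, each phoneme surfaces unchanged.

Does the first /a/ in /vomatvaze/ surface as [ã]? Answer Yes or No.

No

/a/ (between /m/ and /t/): rule 2 targets it, but not before a nasal consonant → unchanged [a].
The actual realization is [a], not [ã].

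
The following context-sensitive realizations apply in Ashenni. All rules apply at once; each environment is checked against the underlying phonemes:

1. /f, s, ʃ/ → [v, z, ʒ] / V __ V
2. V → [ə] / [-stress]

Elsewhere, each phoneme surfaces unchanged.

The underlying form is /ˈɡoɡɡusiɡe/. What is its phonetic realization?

/o/ — between /ɡ/ and /ɡ/; rule 2 does not apply here → [o].
/u/ (between /ɡ/ and /s/) occurs in an unstressed syllable → [ə] by rule 2.
/s/ — between /u/ and /i/, between two vowels — surfaces as [z] (rule 1).
/i/ meets the environment for rule 2 (in an unstressed syllable) → [ə].
/e/ — word-final, in an unstressed syllable — surfaces as [ə] (rule 2).

[ˈɡoɡɡəzəɡə]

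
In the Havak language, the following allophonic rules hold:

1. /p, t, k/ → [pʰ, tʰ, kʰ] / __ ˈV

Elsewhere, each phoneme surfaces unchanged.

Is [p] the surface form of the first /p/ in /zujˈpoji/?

Rule 1 applies to /p/ (between /j/ and /o/: immediately before a stressed vowel) → [pʰ].
The actual realization is [pʰ], not [p].

No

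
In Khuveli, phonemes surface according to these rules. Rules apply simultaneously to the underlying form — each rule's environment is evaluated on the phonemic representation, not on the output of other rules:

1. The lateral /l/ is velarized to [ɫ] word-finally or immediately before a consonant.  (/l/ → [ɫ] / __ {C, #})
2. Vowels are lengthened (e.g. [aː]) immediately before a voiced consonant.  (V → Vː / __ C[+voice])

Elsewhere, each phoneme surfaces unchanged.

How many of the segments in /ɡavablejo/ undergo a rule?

3

Segments that undergo a rule: /a/ → [aː] (rule 2); /a/ → [aː] (rule 2); /e/ → [eː] (rule 2).
All other segments surface unchanged.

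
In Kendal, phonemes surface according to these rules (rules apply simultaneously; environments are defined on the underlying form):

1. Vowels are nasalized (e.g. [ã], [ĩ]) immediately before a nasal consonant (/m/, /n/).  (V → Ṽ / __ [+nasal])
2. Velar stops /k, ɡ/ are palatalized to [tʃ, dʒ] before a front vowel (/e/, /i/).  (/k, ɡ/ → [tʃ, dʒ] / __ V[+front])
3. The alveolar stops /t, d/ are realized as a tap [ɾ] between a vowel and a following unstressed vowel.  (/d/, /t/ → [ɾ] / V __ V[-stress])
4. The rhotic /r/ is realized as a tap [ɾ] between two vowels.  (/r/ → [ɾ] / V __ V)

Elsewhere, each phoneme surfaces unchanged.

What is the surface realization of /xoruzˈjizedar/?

/o/ (between /x/ and /r/): rule 1 targets it, but not before a nasal consonant → unchanged [o].
/r/ (between /o/ and /u/): between two vowels, so rule 4 applies → [ɾ].
/u/ (between /r/ and /z/) is in the target of rule 1 but the environment (before a nasal consonant) is not met → [u].
/i/ (between /j/ and /z/): rule 1 targets it, but not before a nasal consonant → unchanged [i].
/e/ (between /z/ and /d/): rule 1 targets it, but not before a nasal consonant → unchanged [e].
/d/ meets the environment for rule 3 (between a vowel and a following unstressed vowel) → [ɾ].
/a/ (between /d/ and /r/) fails the environment for rule 1, so it stays [a].
/r/ (word-final) is in the target of rule 4 but the environment (between two vowels) is not met → [r].

[xoɾuzˈjizeɾar]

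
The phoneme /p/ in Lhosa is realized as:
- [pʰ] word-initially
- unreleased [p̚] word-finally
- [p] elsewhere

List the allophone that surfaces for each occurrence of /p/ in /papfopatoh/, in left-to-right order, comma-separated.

Occurrence 1 (position 1): word-initially → [pʰ].
Occurrence 2 (position 3): no conditioning environment matches → elsewhere allophone [p].
Occurrence 3 (position 6): no conditioning environment matches → elsewhere allophone [p].

[pʰ], [p], [p]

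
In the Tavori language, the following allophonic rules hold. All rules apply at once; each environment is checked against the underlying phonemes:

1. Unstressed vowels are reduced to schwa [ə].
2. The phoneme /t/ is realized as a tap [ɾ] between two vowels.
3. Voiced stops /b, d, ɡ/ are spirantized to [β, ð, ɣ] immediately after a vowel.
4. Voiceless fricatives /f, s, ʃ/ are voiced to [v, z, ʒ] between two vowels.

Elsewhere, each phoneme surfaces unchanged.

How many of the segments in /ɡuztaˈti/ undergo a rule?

Segments that undergo a rule: /u/ → [ə] (rule 1); /a/ → [ə] (rule 1); /t/ → [ɾ] (rule 2).
All other segments surface unchanged.

3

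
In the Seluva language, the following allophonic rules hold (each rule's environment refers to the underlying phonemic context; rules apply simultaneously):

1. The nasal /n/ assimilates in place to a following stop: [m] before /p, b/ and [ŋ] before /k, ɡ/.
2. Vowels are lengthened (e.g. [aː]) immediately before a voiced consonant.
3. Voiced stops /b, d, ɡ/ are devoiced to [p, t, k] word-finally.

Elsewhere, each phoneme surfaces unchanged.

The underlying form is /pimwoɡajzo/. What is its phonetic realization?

/p/ (word-initial): no rule targets it → [p].
/i/ meets the environment for rule 2 (before a voiced consonant) → [iː].
/m/ — not in any rule's target class → [m].
/w/ — not in any rule's target class → [w].
/o/ — between /w/ and /ɡ/, before a voiced consonant — surfaces as [oː] (rule 2).
/ɡ/ — between /o/ and /a/; rule 3 does not apply here → [ɡ].
/a/ — between /ɡ/ and /j/, before a voiced consonant — surfaces as [aː] (rule 2).
/j/ (between /a/ and /z/) is unaffected → [j].
/z/ (between /j/ and /o/) is unaffected → [z].
/o/ (word-final) fails the environment for rule 2, so it stays [o].

[piːmwoːɡaːjzo]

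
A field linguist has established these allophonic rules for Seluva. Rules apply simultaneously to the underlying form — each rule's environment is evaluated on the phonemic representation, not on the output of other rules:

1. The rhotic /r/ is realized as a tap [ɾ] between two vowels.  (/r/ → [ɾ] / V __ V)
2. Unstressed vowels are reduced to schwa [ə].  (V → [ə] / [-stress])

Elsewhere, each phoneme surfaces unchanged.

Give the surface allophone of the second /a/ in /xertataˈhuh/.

[ə]

/a/ (between /t/ and /h/) occurs in an unstressed syllable → [ə] by rule 2.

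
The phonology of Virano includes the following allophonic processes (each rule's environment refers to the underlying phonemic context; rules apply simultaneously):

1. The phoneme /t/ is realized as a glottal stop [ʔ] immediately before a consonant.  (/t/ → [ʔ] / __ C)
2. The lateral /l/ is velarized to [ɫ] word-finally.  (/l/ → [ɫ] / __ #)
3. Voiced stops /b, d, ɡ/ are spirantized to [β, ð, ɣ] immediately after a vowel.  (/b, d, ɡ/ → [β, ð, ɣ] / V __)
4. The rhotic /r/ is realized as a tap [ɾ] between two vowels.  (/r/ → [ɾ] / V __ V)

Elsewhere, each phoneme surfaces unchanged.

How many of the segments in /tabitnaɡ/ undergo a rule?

Segments that undergo a rule: /b/ → [β] (rule 3); /t/ → [ʔ] (rule 1); /ɡ/ → [ɣ] (rule 3).
All other segments surface unchanged.

3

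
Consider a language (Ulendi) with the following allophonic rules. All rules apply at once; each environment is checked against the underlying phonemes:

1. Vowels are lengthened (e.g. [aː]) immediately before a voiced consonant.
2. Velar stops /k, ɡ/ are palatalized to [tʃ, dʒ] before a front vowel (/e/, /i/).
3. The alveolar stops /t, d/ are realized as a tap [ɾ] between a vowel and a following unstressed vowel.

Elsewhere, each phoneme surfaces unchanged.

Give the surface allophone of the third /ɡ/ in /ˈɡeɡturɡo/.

/ɡ/ (between /r/ and /o/) is in the target of rule 2 but the environment (before a front vowel) is not met → [ɡ].

[ɡ]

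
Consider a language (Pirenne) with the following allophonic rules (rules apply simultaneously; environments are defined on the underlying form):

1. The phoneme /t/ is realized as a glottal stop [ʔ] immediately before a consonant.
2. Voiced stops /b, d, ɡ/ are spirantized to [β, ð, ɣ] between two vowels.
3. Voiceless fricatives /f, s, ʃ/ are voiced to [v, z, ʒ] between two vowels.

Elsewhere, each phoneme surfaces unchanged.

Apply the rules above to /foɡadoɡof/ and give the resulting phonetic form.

/f/ — word-initial; rule 3 does not apply here → [f].
/o/ (between /f/ and /ɡ/): no rule targets it → [o].
/ɡ/ — between /o/ and /a/, between two vowels — surfaces as [ɣ] (rule 2).
/a/ (between /ɡ/ and /d/): no rule targets it → [a].
/d/ meets the environment for rule 2 (between two vowels) → [ð].
/o/ stays [o].
/ɡ/ — between /o/ and /o/, between two vowels — surfaces as [ɣ] (rule 2).
/o/ (between /ɡ/ and /f/) is unaffected → [o].
/f/ (word-final): rule 3 targets it, but not between two vowels → unchanged [f].

[foɣaðoɣof]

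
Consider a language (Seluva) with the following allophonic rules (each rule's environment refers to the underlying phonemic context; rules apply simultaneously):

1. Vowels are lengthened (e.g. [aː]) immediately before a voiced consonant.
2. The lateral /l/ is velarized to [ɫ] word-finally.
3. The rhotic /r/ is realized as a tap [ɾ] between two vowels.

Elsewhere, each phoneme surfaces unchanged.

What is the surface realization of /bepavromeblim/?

[bepaːvroːmeːbliːm]

/b/ (word-initial): no rule targets it → [b].
/e/ — between /b/ and /p/; rule 1 does not apply here → [e].
/p/ (between /e/ and /a/): no rule targets it → [p].
/a/ — between /p/ and /v/, before a voiced consonant — surfaces as [aː] (rule 1).
/v/ — not in any rule's target class → [v].
/r/ (between /v/ and /o/) fails the environment for rule 3, so it stays [r].
/o/ (between /r/ and /m/) occurs before a voiced consonant → [oː] by rule 1.
/m/ — not in any rule's target class → [m].
/e/ (between /m/ and /b/): before a voiced consonant, so rule 1 applies → [eː].
/b/ (between /e/ and /l/): no rule targets it → [b].
/l/ (between /b/ and /i/) is in the target of rule 2 but the environment (word-finally) is not met → [l].
/i/ meets the environment for rule 1 (before a voiced consonant) → [iː].
/m/ stays [m].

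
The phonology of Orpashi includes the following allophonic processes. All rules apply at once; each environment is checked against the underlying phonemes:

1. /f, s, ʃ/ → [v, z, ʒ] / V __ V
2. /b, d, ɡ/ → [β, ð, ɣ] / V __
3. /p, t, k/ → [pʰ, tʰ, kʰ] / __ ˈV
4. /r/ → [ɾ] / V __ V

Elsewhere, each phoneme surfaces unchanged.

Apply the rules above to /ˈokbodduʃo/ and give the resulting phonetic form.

/k/ (between /o/ and /b/): rule 3 targets it, but not immediately before a stressed vowel → unchanged [k].
/b/ (between /k/ and /o/): rule 2 targets it, but not immediately after a vowel → unchanged [b].
/d/ (between /o/ and /d/): immediately after a vowel, so rule 2 applies → [ð].
/d/ (between /d/ and /u/) fails the environment for rule 2, so it stays [d].
/ʃ/ — between /u/ and /o/, between two vowels — surfaces as [ʒ] (rule 1).

[ˈokboðduʒo]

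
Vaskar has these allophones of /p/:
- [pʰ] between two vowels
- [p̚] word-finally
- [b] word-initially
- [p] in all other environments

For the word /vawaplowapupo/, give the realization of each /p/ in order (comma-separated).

Occurrence 1 (position 5): no conditioning environment matches → elsewhere allophone [p].
Occurrence 2 (position 10): between two vowels → [pʰ].
Occurrence 3 (position 12): between two vowels → [pʰ].

[p], [pʰ], [pʰ]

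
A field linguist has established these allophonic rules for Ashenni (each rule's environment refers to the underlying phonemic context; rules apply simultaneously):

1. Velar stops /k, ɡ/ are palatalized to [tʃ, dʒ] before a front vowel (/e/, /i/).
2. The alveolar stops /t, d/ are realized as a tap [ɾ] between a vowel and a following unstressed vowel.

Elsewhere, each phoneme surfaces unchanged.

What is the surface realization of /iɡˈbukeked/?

/i/ (word-initial) is unaffected → [i].
/ɡ/ (between /i/ and /b/) is in the target of rule 1 but the environment (before a front vowel) is not met → [ɡ].
/b/ stays [b].
/u/ stays [u].
/k/ (between /u/ and /e/) occurs before a front vowel → [tʃ] by rule 1.
/e/ — not in any rule's target class → [e].
/k/ — between /e/ and /e/, before a front vowel — surfaces as [tʃ] (rule 1).
/e/ — not in any rule's target class → [e].
/d/ (word-final) is in the target of rule 2 but the environment (between a vowel and a following unstressed vowel) is not met → [d].

[iɡˈbutʃetʃed]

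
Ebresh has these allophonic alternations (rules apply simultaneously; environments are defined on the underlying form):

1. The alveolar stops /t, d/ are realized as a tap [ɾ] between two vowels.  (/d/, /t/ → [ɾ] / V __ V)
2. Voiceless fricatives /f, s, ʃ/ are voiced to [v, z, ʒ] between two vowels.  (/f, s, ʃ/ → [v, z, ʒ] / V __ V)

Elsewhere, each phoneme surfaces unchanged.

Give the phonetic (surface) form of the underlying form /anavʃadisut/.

/a/ stays [a].
/n/ — not in any rule's target class → [n].
/a/ (between /n/ and /v/): no rule targets it → [a].
/v/ — not in any rule's target class → [v].
/ʃ/ (between /v/ and /a/) fails the environment for rule 2, so it stays [ʃ].
/a/ stays [a].
/d/ meets the environment for rule 1 (between two vowels) → [ɾ].
/i/ — not in any rule's target class → [i].
Rule 2 applies to /s/ (between /i/ and /u/: between two vowels) → [z].
/u/ (between /s/ and /t/): no rule targets it → [u].
/t/ (word-final) is in the target of rule 1 but the environment (between two vowels) is not met → [t].

[anavʃaɾizut]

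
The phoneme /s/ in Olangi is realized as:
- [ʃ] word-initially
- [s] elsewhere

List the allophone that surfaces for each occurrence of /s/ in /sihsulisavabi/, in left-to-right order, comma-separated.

[ʃ], [s], [s]

Occurrence 1 (position 1): word-initially → [ʃ].
Occurrence 2 (position 4): no conditioning environment matches → elsewhere allophone [s].
Occurrence 3 (position 8): no conditioning environment matches → elsewhere allophone [s].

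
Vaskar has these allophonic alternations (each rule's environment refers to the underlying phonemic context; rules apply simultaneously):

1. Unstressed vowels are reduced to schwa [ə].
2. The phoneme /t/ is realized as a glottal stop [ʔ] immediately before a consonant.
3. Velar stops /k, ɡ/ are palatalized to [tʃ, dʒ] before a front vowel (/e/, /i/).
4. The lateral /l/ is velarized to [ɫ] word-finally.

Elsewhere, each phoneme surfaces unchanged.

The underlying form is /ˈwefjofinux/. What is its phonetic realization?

[ˈwefjəfənəx]

/w/ — not in any rule's target class → [w].
/e/ (between /w/ and /f/) fails the environment for rule 1, so it stays [e].
/f/ — not in any rule's target class → [f].
/j/ — not in any rule's target class → [j].
/o/ meets the environment for rule 1 (in an unstressed syllable) → [ə].
/f/ stays [f].
/i/ (between /f/ and /n/): in an unstressed syllable, so rule 1 applies → [ə].
/n/ (between /i/ and /u/) is unaffected → [n].
/u/ meets the environment for rule 1 (in an unstressed syllable) → [ə].
/x/ stays [x].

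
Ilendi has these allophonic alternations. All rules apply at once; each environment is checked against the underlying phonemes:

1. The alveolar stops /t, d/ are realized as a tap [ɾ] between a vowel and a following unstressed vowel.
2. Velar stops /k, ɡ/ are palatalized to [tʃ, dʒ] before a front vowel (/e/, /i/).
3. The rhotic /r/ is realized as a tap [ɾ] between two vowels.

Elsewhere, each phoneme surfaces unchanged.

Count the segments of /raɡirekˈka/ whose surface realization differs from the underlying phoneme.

2

Segments that undergo a rule: /ɡ/ → [dʒ] (rule 2); /r/ → [ɾ] (rule 3).
All other segments surface unchanged.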